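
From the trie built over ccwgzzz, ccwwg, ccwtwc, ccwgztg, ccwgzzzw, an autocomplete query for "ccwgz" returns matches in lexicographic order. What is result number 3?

ccwgzzzw

DFS of the "ccwgz" subtree visits, in order: "ccwgztg", "ccwgzzz", "ccwgzzzw"
The 3rd is ccwgzzzw.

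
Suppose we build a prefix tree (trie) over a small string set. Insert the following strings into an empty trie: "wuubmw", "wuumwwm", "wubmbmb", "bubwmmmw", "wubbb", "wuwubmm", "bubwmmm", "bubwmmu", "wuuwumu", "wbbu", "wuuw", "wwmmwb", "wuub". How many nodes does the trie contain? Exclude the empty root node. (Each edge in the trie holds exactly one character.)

43

For each word, the new-node count is its length minus the longest prefix already in the trie:
  "wuubmw" → 6 new (w, u, u, b, m, w)
  "wuumwwm" → prefix "wuu" already present; 4 new (m, w, w, m)
  "wubmbmb" → prefix "wu" already present; 5 new (b, m, b, m, b)
  "bubwmmmw" → 8 new (b, u, b, w, m, m, m, w)
  "wubbb" → prefix "wub" already present; 2 new (b, b)
  "wuwubmm" → prefix "wu" already present; 5 new (w, u, b, m, m)
  "bubwmmm" → prefix "bubwmmm" already present; 0 new (none)
  "bubwmmu" → prefix "bubwmm" already present; 1 new (u)
  "wuuwumu" → prefix "wuu" already present; 4 new (w, u, m, u)
  "wbbu" → prefix "w" already present; 3 new (b, b, u)
  "wuuw" → prefix "wuuw" already present; 0 new (none)
  "wwmmwb" → prefix "w" already present; 5 new (w, m, m, w, b)
  "wuub" → prefix "wuub" already present; 0 new (none)
Total nodes = 6 + 4 + 5 + 8 + 2 + 5 + 0 + 1 + 4 + 3 + 0 + 5 + 0 = 43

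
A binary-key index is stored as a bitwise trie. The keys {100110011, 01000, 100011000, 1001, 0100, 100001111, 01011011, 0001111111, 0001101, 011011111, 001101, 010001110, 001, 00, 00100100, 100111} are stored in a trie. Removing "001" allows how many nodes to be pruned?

0

After clearing the end-marker at "001", prune upward until reaching a node still needed by another word.
Every node on "001" is still needed (e.g. by "001101"), so nothing is freed.
Nodes removed: 0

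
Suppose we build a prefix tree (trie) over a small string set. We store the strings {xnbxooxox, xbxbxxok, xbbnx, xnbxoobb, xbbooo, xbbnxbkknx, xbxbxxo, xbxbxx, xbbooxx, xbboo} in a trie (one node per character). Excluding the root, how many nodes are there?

Trie structure (* marks end of a word):
(root)
└─ x
   ├─ b
   │  ├─ b
   │  │  ├─ n
   │  │  │  └─ x *
   │  │  │     └─ b
   │  │  │        └─ k
   │  │  │           └─ k
   │  │  │              └─ n
   │  │  │                 └─ x *
   │  │  └─ o
   │  │     └─ o *
   │  │        ├─ o *
   │  │        └─ x
   │  │           └─ x *
   │  └─ x
   │     └─ b
   │        └─ x
   │           └─ x *
   │              └─ o *
   │                 └─ k *
   └─ n
      └─ b
         └─ x
            └─ o
               └─ o
                  ├─ b
                  │  └─ b *
                  └─ x
                     └─ o
                        └─ x *
Counting every labelled node above: 31.

31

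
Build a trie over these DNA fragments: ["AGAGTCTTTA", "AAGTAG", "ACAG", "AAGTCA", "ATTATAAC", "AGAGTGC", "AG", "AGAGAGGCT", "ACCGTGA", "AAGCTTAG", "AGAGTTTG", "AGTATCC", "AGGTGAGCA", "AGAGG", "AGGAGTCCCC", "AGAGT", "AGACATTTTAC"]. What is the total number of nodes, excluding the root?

75

Insert word by word; a character creates a node only if that edge doesn't already exist:
  "AGAGTCTTTA" → 10 new (A, G, A, G, T, C, T, T, T, A)
  "AAGTAG" → prefix "A" already present; 5 new (A, G, T, A, G)
  "ACAG" → prefix "A" already present; 3 new (C, A, G)
  "AAGTCA" → prefix "AAGT" already present; 2 new (C, A)
  "ATTATAAC" → prefix "A" already present; 7 new (T, T, A, T, A, A, C)
  "AGAGTGC" → prefix "AGAGT" already present; 2 new (G, C)
  "AG" → prefix "AG" already present; 0 new (none)
  "AGAGAGGCT" → prefix "AGAG" already present; 5 new (A, G, G, C, T)
  "ACCGTGA" → prefix "AC" already present; 5 new (C, G, T, G, A)
  "AAGCTTAG" → prefix "AAG" already present; 5 new (C, T, T, A, G)
  "AGAGTTTG" → prefix "AGAGT" already present; 3 new (T, T, G)
  "AGTATCC" → prefix "AG" already present; 5 new (T, A, T, C, C)
  "AGGTGAGCA" → prefix "AG" already present; 7 new (G, T, G, A, G, C, A)
  "AGAGG" → prefix "AGAG" already present; 1 new (G)
  "AGGAGTCCCC" → prefix "AGG" already present; 7 new (A, G, T, C, C, C, C)
  "AGAGT" → prefix "AGAGT" already present; 0 new (none)
  "AGACATTTTAC" → prefix "AGA" already present; 8 new (C, A, T, T, T, T, A, C)
Total nodes = 10 + 5 + 3 + 2 + 7 + 2 + 0 + 5 + 5 + 5 + 3 + 5 + 7 + 1 + 7 + 0 + 8 = 75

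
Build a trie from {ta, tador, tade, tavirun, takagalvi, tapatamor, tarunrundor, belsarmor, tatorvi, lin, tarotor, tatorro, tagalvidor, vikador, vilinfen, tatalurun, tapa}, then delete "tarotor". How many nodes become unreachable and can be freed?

4

After clearing the end-marker at "tarotor", prune upward until reaching a node still needed by another word.
The suffix "otor" (4 nodes) is used only by "tarotor"; the node for "tar" still has the child "u", so pruning stops there.
Nodes removed: 4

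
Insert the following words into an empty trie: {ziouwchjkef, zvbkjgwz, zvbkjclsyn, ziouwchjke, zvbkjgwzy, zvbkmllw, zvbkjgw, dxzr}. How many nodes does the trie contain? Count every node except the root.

Trace insertions, counting only characters that open a new branch:
  "ziouwchjkef" → 11 new (z, i, o, u, w, c, h, j, k, e, f)
  "zvbkjgwz" → prefix "z" already present; 7 new (v, b, k, j, g, w, z)
  "zvbkjclsyn" → prefix "zvbkj" already present; 5 new (c, l, s, y, n)
  "ziouwchjke" → prefix "ziouwchjke" already present; 0 new (none)
  "zvbkjgwzy" → prefix "zvbkjgwz" already present; 1 new (y)
  "zvbkmllw" → prefix "zvbk" already present; 4 new (m, l, l, w)
  "zvbkjgw" → prefix "zvbkjgw" already present; 0 new (none)
  "dxzr" → 4 new (d, x, z, r)
Total nodes = 11 + 7 + 5 + 0 + 1 + 4 + 0 + 4 = 32

32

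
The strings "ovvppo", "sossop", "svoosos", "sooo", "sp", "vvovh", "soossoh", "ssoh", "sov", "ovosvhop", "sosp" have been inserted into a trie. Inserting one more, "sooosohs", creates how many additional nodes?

"sooo" is already a path in the trie; the remaining "sohs" must be added.
New nodes needed: |"sooosohs"| − 4 = 8 − 4 = 4.

4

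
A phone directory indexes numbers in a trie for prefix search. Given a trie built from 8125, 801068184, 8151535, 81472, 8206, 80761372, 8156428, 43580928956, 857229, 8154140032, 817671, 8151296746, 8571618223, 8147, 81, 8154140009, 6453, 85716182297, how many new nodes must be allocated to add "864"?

2

"8" is already a path in the trie; the remaining "64" must be added.
So 3 − 1 = 2 new nodes.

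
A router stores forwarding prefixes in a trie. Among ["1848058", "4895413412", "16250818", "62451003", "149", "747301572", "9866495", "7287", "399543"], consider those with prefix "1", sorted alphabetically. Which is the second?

Filter for "1…" and sort: "149", "16250818", "1848058"
The 2nd is 16250818.

16250818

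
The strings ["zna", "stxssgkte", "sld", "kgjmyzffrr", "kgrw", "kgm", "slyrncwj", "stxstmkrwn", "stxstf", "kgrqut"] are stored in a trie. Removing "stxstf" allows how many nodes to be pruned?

After clearing the end-marker at "stxstf", prune upward until reaching a node still needed by another word.
The suffix "f" (1 node) is used only by "stxstf"; the node for "stxst" still has the child "m", so pruning stops there.
Nodes removed: 1

1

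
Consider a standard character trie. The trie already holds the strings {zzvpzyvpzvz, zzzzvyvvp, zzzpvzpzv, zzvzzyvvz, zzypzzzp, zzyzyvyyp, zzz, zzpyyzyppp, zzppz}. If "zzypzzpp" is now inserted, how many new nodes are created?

2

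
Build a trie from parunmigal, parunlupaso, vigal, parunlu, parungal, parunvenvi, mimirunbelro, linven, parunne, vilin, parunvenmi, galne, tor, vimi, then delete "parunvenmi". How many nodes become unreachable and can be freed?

2

A node on "parunvenmi"'s path can go only if nothing else ends at it or branches off below it.
The suffix "mi" (2 nodes) is used only by "parunvenmi"; the node for "parunven" still has the child "v", so pruning stops there.
Nodes removed: 2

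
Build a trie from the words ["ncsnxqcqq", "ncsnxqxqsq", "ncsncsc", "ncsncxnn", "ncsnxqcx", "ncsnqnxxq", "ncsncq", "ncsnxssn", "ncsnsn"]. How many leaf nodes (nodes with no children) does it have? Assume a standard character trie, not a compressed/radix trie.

9

A leaf is a node with no children — equivalently, the end of a word that is not a proper prefix of any other stored word.
Those words: "ncsncq", "ncsncsc", "ncsncxnn", "ncsnqnxxq", "ncsnsn", "ncsnxqcqq", "ncsnxqcx", "ncsnxqxqsq", "ncsnxssn"
Leaf count: 9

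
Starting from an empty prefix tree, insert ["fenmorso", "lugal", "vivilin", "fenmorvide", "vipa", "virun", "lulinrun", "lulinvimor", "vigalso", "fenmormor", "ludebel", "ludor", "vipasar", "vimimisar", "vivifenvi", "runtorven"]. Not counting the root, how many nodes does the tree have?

79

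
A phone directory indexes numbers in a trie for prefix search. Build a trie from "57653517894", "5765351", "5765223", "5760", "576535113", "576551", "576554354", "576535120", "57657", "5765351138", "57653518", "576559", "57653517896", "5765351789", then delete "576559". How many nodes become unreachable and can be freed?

A node on "576559"'s path can go only if nothing else ends at it or branches off below it.
The suffix "9" (1 node) is used only by "576559"; the node for "57655" still has the child "1", so pruning stops there.
Nodes removed: 1

1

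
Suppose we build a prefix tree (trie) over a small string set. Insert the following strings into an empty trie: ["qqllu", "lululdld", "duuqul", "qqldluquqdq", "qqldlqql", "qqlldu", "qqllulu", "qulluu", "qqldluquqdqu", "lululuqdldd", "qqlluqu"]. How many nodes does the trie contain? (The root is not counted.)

48

For each word, the new-node count is its length minus the longest prefix already in the trie:
  "qqllu" → 5 new (q, q, l, l, u)
  "lululdld" → 8 new (l, u, l, u, l, d, l, d)
  "duuqul" → 6 new (d, u, u, q, u, l)
  "qqldluquqdq" → prefix "qql" already present; 8 new (d, l, u, q, u, q, d, q)
  "qqldlqql" → prefix "qqldl" already present; 3 new (q, q, l)
  "qqlldu" → prefix "qqll" already present; 2 new (d, u)
  "qqllulu" → prefix "qqllu" already present; 2 new (l, u)
  "qulluu" → prefix "q" already present; 5 new (u, l, l, u, u)
  "qqldluquqdqu" → prefix "qqldluquqdq" already present; 1 new (u)
  "lululuqdldd" → prefix "lulul" already present; 6 new (u, q, d, l, d, d)
  "qqlluqu" → prefix "qqllu" already present; 2 new (q, u)
Total nodes = 5 + 8 + 6 + 8 + 3 + 2 + 2 + 5 + 1 + 6 + 2 = 48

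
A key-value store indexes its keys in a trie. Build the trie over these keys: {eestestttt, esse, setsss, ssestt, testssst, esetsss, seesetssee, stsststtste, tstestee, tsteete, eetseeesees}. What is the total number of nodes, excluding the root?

For each word, the new-node count is its length minus the longest prefix already in the trie:
  "eestestttt" → 10 new (e, e, s, t, e, s, t, t, t, t)
  "esse" → prefix "e" already present; 3 new (s, s, e)
  "setsss" → 6 new (s, e, t, s, s, s)
  "ssestt" → prefix "s" already present; 5 new (s, e, s, t, t)
  "testssst" → 8 new (t, e, s, t, s, s, s, t)
  "esetsss" → prefix "es" already present; 5 new (e, t, s, s, s)
  "seesetssee" → prefix "se" already present; 8 new (e, s, e, t, s, s, e, e)
  "stsststtste" → prefix "s" already present; 10 new (t, s, s, t, s, t, t, s, t, e)
  "tstestee" → prefix "t" already present; 7 new (s, t, e, s, t, e, e)
  "tsteete" → prefix "tste" already present; 3 new (e, t, e)
  "eetseeesees" → prefix "ee" already present; 9 new (t, s, e, e, e, s, e, e, s)
Total nodes = 10 + 3 + 6 + 5 + 8 + 5 + 8 + 10 + 7 + 3 + 9 = 74

74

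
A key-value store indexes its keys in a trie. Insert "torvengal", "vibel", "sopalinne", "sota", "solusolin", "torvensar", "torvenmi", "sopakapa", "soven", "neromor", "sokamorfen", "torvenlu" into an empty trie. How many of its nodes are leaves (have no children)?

A leaf is a node with no children — equivalently, the end of a word that is not a proper prefix of any other stored word.
Those words: "neromor", "sokamorfen", "solusolin", "sopakapa", "sopalinne", "sota", "soven", "torvengal", "torvenlu", "torvenmi", "torvensar", "vibel"
Leaf count: 12

12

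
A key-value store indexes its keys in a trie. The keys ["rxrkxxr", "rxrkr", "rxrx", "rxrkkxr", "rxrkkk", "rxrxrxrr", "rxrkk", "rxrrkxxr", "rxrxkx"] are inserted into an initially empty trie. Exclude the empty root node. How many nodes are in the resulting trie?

Insert word by word; a character creates a node only if that edge doesn't already exist:
  "rxrkxxr" → 7 new (r, x, r, k, x, x, r)
  "rxrkr" → prefix "rxrk" already present; 1 new (r)
  "rxrx" → prefix "rxr" already present; 1 new (x)
  "rxrkkxr" → prefix "rxrk" already present; 3 new (k, x, r)
  "rxrkkk" → prefix "rxrkk" already present; 1 new (k)
  "rxrxrxrr" → prefix "rxrx" already present; 4 new (r, x, r, r)
  "rxrkk" → prefix "rxrkk" already present; 0 new (none)
  "rxrrkxxr" → prefix "rxr" already present; 5 new (r, k, x, x, r)
  "rxrxkx" → prefix "rxrx" already present; 2 new (k, x)
Total nodes = 7 + 1 + 1 + 3 + 1 + 4 + 0 + 5 + 2 = 24

24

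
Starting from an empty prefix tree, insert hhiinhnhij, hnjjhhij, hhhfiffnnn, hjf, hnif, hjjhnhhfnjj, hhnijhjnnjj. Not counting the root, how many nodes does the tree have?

Insert word by word; a character creates a node only if that edge doesn't already exist:
  "hhiinhnhij" → 10 new (h, h, i, i, n, h, n, h, i, j)
  "hnjjhhij" → prefix "h" already present; 7 new (n, j, j, h, h, i, j)
  "hhhfiffnnn" → prefix "hh" already present; 8 new (h, f, i, f, f, n, n, n)
  "hjf" → prefix "h" already present; 2 new (j, f)
  "hnif" → prefix "hn" already present; 2 new (i, f)
  "hjjhnhhfnjj" → prefix "hj" already present; 9 new (j, h, n, h, h, f, n, j, j)
  "hhnijhjnnjj" → prefix "hh" already present; 9 new (n, i, j, h, j, n, n, j, j)
Total nodes = 10 + 7 + 8 + 2 + 2 + 9 + 9 = 47

47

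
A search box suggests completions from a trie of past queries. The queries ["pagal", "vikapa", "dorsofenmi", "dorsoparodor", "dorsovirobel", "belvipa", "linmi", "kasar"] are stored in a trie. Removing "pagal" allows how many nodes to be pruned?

5

After clearing the end-marker at "pagal", prune upward until reaching a node still needed by another word.
No other word shares any prefix with "pagal", so all 5 of its nodes go.
Nodes removed: 5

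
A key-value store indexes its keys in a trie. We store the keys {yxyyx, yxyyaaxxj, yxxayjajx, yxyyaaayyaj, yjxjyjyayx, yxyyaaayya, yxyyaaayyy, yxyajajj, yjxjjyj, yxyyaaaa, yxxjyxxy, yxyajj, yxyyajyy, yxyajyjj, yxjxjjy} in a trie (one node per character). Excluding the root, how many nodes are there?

Insert word by word; a character creates a node only if that edge doesn't already exist:
  "yxyyx" → 5 new (y, x, y, y, x)
  "yxyyaaxxj" → prefix "yxyy" already present; 5 new (a, a, x, x, j)
  "yxxayjajx" → prefix "yx" already present; 7 new (x, a, y, j, a, j, x)
  "yxyyaaayyaj" → prefix "yxyyaa" already present; 5 new (a, y, y, a, j)
  "yjxjyjyayx" → prefix "y" already present; 9 new (j, x, j, y, j, y, a, y, x)
  "yxyyaaayya" → prefix "yxyyaaayya" already present; 0 new (none)
  "yxyyaaayyy" → prefix "yxyyaaayy" already present; 1 new (y)
  "yxyajajj" → prefix "yxy" already present; 5 new (a, j, a, j, j)
  "yjxjjyj" → prefix "yjxj" already present; 3 new (j, y, j)
  "yxyyaaaa" → prefix "yxyyaaa" already present; 1 new (a)
  "yxxjyxxy" → prefix "yxx" already present; 5 new (j, y, x, x, y)
  "yxyajj" → prefix "yxyaj" already present; 1 new (j)
  "yxyyajyy" → prefix "yxyya" already present; 3 new (j, y, y)
  "yxyajyjj" → prefix "yxyaj" already present; 3 new (y, j, j)
  "yxjxjjy" → prefix "yx" already present; 5 new (j, x, j, j, y)
Total nodes = 5 + 5 + 7 + 5 + 9 + 0 + 1 + 5 + 3 + 1 + 5 + 1 + 3 + 3 + 5 = 58

58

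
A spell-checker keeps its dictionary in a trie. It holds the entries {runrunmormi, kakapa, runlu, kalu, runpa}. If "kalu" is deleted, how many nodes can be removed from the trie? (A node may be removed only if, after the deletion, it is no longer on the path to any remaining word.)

2

A node on "kalu"'s path can go only if nothing else ends at it or branches off below it.
The suffix "lu" (2 nodes) is used only by "kalu"; the node for "ka" still has the child "k", so pruning stops there.
Nodes removed: 2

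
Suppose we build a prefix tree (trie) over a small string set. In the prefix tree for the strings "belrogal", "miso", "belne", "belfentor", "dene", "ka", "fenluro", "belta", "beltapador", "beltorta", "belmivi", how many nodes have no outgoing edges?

10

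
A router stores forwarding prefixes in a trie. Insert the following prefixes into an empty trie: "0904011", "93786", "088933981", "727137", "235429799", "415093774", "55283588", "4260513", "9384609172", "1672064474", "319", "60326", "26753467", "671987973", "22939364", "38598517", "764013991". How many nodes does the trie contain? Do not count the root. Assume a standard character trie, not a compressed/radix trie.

Insert word by word; a character creates a node only if that edge doesn't already exist:
  "0904011" → 7 new (0, 9, 0, 4, 0, 1, 1)
  "93786" → 5 new (9, 3, 7, 8, 6)
  "088933981" → prefix "0" already present; 8 new (8, 8, 9, 3, 3, 9, 8, 1)
  "727137" → 6 new (7, 2, 7, 1, 3, 7)
  "235429799" → 9 new (2, 3, 5, 4, 2, 9, 7, 9, 9)
  "415093774" → 9 new (4, 1, 5, 0, 9, 3, 7, 7, 4)
  "55283588" → 8 new (5, 5, 2, 8, 3, 5, 8, 8)
  "4260513" → prefix "4" already present; 6 new (2, 6, 0, 5, 1, 3)
  "9384609172" → prefix "93" already present; 8 new (8, 4, 6, 0, 9, 1, 7, 2)
  "1672064474" → 10 new (1, 6, 7, 2, 0, 6, 4, 4, 7, 4)
  "319" → 3 new (3, 1, 9)
  "60326" → 5 new (6, 0, 3, 2, 6)
  "26753467" → prefix "2" already present; 7 new (6, 7, 5, 3, 4, 6, 7)
  "671987973" → prefix "6" already present; 8 new (7, 1, 9, 8, 7, 9, 7, 3)
  "22939364" → prefix "2" already present; 7 new (2, 9, 3, 9, 3, 6, 4)
  "38598517" → prefix "3" already present; 7 new (8, 5, 9, 8, 5, 1, 7)
  "764013991" → prefix "7" already present; 8 new (6, 4, 0, 1, 3, 9, 9, 1)
Total nodes = 7 + 5 + 8 + 6 + 9 + 9 + 8 + 6 + 8 + 10 + 3 + 5 + 7 + 8 + 7 + 7 + 8 = 121

121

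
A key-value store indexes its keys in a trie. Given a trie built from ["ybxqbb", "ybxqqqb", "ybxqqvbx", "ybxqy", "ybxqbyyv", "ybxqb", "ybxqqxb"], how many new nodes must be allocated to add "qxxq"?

No existing word starts with "q", so every character of "qxxq" needs a new node.
4 − 0 = 4 new nodes.

4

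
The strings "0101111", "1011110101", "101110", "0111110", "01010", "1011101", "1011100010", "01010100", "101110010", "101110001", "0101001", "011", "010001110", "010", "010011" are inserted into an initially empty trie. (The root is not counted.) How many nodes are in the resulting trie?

Count nodes per top-level branch (shared prefixes stored once):
  '0'-branch (010, 010001110, 010011, 01010, 0101001, 01010100, 0101111, 011, 0111110): 26 nodes
  '1'-branch (101110, 101110001, 1011100010, 101110010, 1011101, 1011110101): 18 nodes
Sum: 44

44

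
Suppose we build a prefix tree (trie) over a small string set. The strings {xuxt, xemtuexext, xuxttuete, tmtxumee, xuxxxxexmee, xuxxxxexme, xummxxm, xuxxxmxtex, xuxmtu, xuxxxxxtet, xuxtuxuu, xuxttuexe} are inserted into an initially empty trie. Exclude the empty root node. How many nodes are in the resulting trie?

For each word, the new-node count is its length minus the longest prefix already in the trie:
  "xuxt" → 4 new (x, u, x, t)
  "xemtuexext" → prefix "x" already present; 9 new (e, m, t, u, e, x, e, x, t)
  "xuxttuete" → prefix "xuxt" already present; 5 new (t, u, e, t, e)
  "tmtxumee" → 8 new (t, m, t, x, u, m, e, e)
  "xuxxxxexmee" → prefix "xux" already present; 8 new (x, x, x, e, x, m, e, e)
  "xuxxxxexme" → prefix "xuxxxxexme" already present; 0 new (none)
  "xummxxm" → prefix "xu" already present; 5 new (m, m, x, x, m)
  "xuxxxmxtex" → prefix "xuxxx" already present; 5 new (m, x, t, e, x)
  "xuxmtu" → prefix "xux" already present; 3 new (m, t, u)
  "xuxxxxxtet" → prefix "xuxxxx" already present; 4 new (x, t, e, t)
  "xuxtuxuu" → prefix "xuxt" already present; 4 new (u, x, u, u)
  "xuxttuexe" → prefix "xuxttue" already present; 2 new (x, e)
Total nodes = 4 + 9 + 5 + 8 + 8 + 0 + 5 + 5 + 3 + 4 + 4 + 2 = 57

57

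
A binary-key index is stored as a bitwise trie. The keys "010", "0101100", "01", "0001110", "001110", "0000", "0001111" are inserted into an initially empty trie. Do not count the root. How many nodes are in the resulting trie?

19

Trie structure (* marks end of a word):
(root)
└─ 0
   ├─ 0
   │  ├─ 0
   │  │  ├─ 0 *
   │  │  └─ 1
   │  │     └─ 1
   │  │        └─ 1
   │  │           ├─ 0 *
   │  │           └─ 1 *
   │  └─ 1
   │     └─ 1
   │        └─ 1
   │           └─ 0 *
   └─ 1 *
      └─ 0 *
         └─ 1
            └─ 1
               └─ 0
                  └─ 0 *
Counting every labelled node above: 19.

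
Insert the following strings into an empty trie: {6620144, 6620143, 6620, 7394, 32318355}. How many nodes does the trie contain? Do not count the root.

20

Insert word by word; a character creates a node only if that edge doesn't already exist:
  "6620144" → 7 new (6, 6, 2, 0, 1, 4, 4)
  "6620143" → prefix "662014" already present; 1 new (3)
  "6620" → prefix "6620" already present; 0 new (none)
  "7394" → 4 new (7, 3, 9, 4)
  "32318355" → 8 new (3, 2, 3, 1, 8, 3, 5, 5)
Total nodes = 7 + 1 + 0 + 4 + 8 = 20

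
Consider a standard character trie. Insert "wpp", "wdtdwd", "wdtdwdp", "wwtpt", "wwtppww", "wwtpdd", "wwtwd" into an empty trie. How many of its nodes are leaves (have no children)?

6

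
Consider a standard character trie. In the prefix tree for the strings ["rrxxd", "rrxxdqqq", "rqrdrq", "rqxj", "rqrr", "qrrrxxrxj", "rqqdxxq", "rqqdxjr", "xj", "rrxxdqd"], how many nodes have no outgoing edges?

9

Leaves are exactly the stored words that no other stored word extends.
Those words: "qrrrxxrxj", "rqqdxjr", "rqqdxxq", "rqrdrq", "rqrr", "rqxj", "rrxxdqd", "rrxxdqqq", "xj"
Leaf count: 9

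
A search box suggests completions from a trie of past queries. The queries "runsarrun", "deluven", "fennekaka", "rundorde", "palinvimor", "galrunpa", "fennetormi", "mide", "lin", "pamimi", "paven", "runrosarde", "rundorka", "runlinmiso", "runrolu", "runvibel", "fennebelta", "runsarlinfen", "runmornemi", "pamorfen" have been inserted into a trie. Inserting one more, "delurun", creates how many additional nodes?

The longest prefix of "delurun" already in the trie is "delu" (length 4).
So 7 − 4 = 3 new nodes.

3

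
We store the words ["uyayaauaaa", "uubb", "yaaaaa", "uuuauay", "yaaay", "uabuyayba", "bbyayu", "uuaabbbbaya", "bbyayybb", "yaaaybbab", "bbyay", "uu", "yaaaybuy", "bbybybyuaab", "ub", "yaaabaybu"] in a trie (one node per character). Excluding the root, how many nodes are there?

Insert word by word; a character creates a node only if that edge doesn't already exist:
  "uyayaauaaa" → 10 new (u, y, a, y, a, a, u, a, a, a)
  "uubb" → prefix "u" already present; 3 new (u, b, b)
  "yaaaaa" → 6 new (y, a, a, a, a, a)
  "uuuauay" → prefix "uu" already present; 5 new (u, a, u, a, y)
  "yaaay" → prefix "yaaa" already present; 1 new (y)
  "uabuyayba" → prefix "u" already present; 8 new (a, b, u, y, a, y, b, a)
  "bbyayu" → 6 new (b, b, y, a, y, u)
  "uuaabbbbaya" → prefix "uu" already present; 9 new (a, a, b, b, b, b, a, y, a)
  "bbyayybb" → prefix "bbyay" already present; 3 new (y, b, b)
  "yaaaybbab" → prefix "yaaay" already present; 4 new (b, b, a, b)
  "bbyay" → prefix "bbyay" already present; 0 new (none)
  "uu" → prefix "uu" already present; 0 new (none)
  "yaaaybuy" → prefix "yaaayb" already present; 2 new (u, y)
  "bbybybyuaab" → prefix "bby" already present; 8 new (b, y, b, y, u, a, a, b)
  "ub" → prefix "u" already present; 1 new (b)
  "yaaabaybu" → prefix "yaaa" already present; 5 new (b, a, y, b, u)
Total nodes = 10 + 3 + 6 + 5 + 1 + 8 + 6 + 9 + 3 + 4 + 0 + 0 + 2 + 8 + 1 + 5 = 71

71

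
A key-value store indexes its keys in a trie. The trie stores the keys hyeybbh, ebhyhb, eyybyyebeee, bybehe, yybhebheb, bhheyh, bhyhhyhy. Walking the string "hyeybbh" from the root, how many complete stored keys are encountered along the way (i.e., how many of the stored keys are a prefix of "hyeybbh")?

1

Walk "hyeybbh" from the root; an end-of-word marker is hit whenever a stored word is a prefix of "hyeybbh".
Prefixes of the query that are stored words: "hyeybbh"
Count: 1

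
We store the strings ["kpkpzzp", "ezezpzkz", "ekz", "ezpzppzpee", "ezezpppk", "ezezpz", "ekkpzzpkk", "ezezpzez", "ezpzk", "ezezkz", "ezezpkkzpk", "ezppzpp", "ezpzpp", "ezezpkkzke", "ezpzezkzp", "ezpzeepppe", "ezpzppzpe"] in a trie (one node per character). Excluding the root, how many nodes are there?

For each word, the new-node count is its length minus the longest prefix already in the trie:
  "kpkpzzp" → 7 new (k, p, k, p, z, z, p)
  "ezezpzkz" → 8 new (e, z, e, z, p, z, k, z)
  "ekz" → prefix "e" already present; 2 new (k, z)
  "ezpzppzpee" → prefix "ez" already present; 8 new (p, z, p, p, z, p, e, e)
  "ezezpppk" → prefix "ezezp" already present; 3 new (p, p, k)
  "ezezpz" → prefix "ezezpz" already present; 0 new (none)
  "ekkpzzpkk" → prefix "ek" already present; 7 new (k, p, z, z, p, k, k)
  "ezezpzez" → prefix "ezezpz" already present; 2 new (e, z)
  "ezpzk" → prefix "ezpz" already present; 1 new (k)
  "ezezkz" → prefix "ezez" already present; 2 new (k, z)
  "ezezpkkzpk" → prefix "ezezp" already present; 5 new (k, k, z, p, k)
  "ezppzpp" → prefix "ezp" already present; 4 new (p, z, p, p)
  "ezpzpp" → prefix "ezpzpp" already present; 0 new (none)
  "ezezpkkzke" → prefix "ezezpkkz" already present; 2 new (k, e)
  "ezpzezkzp" → prefix "ezpz" already present; 5 new (e, z, k, z, p)
  "ezpzeepppe" → prefix "ezpze" already present; 5 new (e, p, p, p, e)
  "ezpzppzpe" → prefix "ezpzppzpe" already present; 0 new (none)
Total nodes = 7 + 8 + 2 + 8 + 3 + 0 + 7 + 2 + 1 + 2 + 5 + 4 + 0 + 2 + 5 + 5 + 0 = 61

61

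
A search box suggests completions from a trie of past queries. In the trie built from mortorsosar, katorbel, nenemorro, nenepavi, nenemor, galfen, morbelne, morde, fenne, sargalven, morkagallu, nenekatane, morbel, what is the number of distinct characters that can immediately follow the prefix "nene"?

3

Walk "nene" from the root, arriving at one node.
Distinct next characters after "nene": k, m, p.
That node has 3 child edges.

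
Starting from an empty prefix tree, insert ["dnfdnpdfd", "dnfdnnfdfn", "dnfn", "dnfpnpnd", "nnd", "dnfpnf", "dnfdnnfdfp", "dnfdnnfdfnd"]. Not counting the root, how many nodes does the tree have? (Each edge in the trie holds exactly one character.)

26

For each word, the new-node count is its length minus the longest prefix already in the trie:
  "dnfdnpdfd" → 9 new (d, n, f, d, n, p, d, f, d)
  "dnfdnnfdfn" → prefix "dnfdn" already present; 5 new (n, f, d, f, n)
  "dnfn" → prefix "dnf" already present; 1 new (n)
  "dnfpnpnd" → prefix "dnf" already present; 5 new (p, n, p, n, d)
  "nnd" → 3 new (n, n, d)
  "dnfpnf" → prefix "dnfpn" already present; 1 new (f)
  "dnfdnnfdfp" → prefix "dnfdnnfdf" already present; 1 new (p)
  "dnfdnnfdfnd" → prefix "dnfdnnfdfn" already present; 1 new (d)
Total nodes = 9 + 5 + 1 + 5 + 3 + 1 + 1 + 1 = 26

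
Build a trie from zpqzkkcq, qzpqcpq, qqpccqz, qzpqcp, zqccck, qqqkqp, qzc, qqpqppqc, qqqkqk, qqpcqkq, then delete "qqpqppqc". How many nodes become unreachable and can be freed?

5

After clearing the end-marker at "qqpqppqc", prune upward until reaching a node still needed by another word.
The suffix "qppqc" (5 nodes) is used only by "qqpqppqc"; the node for "qqp" still has the child "c", so pruning stops there.
Nodes removed: 5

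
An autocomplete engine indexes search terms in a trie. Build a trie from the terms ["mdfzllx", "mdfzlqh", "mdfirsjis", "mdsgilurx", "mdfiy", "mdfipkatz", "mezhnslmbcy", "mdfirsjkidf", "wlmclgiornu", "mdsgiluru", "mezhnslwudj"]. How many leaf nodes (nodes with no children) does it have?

Leaves are exactly the stored words that no other stored word extends.
Those words: "mdfipkatz", "mdfirsjis", "mdfirsjkidf", "mdfiy", "mdfzllx", "mdfzlqh", "mdsgiluru", "mdsgilurx", "mezhnslmbcy", "mezhnslwudj", "wlmclgiornu"
Leaf count: 11

11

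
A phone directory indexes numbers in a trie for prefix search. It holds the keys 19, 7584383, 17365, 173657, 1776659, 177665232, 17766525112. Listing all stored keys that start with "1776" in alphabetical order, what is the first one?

177665232

Filter for "1776…" and sort: "177665232", "17766525112", "1776659"
The 1st is 177665232.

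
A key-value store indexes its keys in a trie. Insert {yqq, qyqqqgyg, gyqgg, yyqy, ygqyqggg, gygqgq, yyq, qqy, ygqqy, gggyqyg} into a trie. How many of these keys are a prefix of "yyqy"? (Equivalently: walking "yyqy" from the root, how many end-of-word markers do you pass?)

2

Check each prefix of "yyqy" against the stored set — each match is an end-marker on the path.
Prefixes of the query that are stored words: "yyq", "yyqy"
Count: 2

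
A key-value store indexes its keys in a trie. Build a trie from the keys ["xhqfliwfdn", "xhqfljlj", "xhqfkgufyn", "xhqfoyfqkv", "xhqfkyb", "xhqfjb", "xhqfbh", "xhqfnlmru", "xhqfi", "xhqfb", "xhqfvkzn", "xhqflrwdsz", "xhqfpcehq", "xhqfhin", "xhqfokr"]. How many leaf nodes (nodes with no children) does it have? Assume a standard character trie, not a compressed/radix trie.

14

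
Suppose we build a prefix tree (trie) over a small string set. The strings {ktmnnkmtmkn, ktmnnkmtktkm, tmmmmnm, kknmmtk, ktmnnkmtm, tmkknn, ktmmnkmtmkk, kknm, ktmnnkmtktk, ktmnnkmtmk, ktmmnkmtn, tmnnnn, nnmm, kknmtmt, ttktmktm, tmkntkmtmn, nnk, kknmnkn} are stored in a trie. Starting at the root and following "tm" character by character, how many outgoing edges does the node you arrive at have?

3

Walk "tm" from the root, arriving at one node.
Characters that immediately follow "tm" among the stored strings: {k, m, n}.
That node has 3 child edges.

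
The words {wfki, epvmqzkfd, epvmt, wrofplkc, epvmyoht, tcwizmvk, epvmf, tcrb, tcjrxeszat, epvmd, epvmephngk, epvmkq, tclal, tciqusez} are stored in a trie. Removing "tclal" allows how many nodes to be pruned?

Walk "tclal" from the leaf back toward the root, removing each node that no remaining word uses.
The suffix "lal" (3 nodes) is used only by "tclal"; the node for "tc" still has the child "w", so pruning stops there.
Nodes removed: 3

3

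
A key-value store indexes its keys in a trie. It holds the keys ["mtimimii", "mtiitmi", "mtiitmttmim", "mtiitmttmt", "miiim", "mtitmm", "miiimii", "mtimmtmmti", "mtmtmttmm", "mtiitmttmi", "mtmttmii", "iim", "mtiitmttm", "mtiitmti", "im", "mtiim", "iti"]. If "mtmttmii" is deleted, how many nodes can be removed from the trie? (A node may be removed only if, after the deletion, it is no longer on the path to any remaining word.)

A node on "mtmttmii"'s path can go only if nothing else ends at it or branches off below it.
The suffix "tmii" (4 nodes) is used only by "mtmttmii"; the node for "mtmt" still has the child "m", so pruning stops there.
Nodes removed: 4

4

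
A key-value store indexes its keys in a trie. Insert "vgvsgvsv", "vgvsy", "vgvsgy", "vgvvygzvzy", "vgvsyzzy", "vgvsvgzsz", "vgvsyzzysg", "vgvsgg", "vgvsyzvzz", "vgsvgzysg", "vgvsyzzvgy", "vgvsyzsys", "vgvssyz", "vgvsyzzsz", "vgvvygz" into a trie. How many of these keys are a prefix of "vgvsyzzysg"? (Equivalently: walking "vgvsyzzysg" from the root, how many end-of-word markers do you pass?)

3

Check each prefix of "vgvsyzzysg" against the stored set — each match is an end-marker on the path.
Prefixes of the query that are stored words: "vgvsy", "vgvsyzzy", "vgvsyzzysg"
Count: 3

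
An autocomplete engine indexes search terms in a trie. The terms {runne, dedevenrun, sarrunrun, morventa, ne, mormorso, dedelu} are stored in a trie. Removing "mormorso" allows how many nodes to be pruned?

5

A node on "mormorso"'s path can go only if nothing else ends at it or branches off below it.
The suffix "morso" (5 nodes) is used only by "mormorso"; the node for "mor" still has the child "v", so pruning stops there.
Nodes removed: 5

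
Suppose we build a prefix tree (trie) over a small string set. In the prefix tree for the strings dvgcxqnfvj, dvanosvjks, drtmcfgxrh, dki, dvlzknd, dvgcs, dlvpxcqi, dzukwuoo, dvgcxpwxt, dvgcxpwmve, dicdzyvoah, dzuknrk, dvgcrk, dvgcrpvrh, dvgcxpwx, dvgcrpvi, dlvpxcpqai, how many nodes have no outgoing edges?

A leaf is a node with no children — equivalently, the end of a word that is not a proper prefix of any other stored word.
Those words: "dicdzyvoah", "dki", "dlvpxcpqai", "dlvpxcqi", "drtmcfgxrh", "dvanosvjks", "dvgcrk", "dvgcrpvi", "dvgcrpvrh", "dvgcs", "dvgcxpwmve", "dvgcxpwxt", "dvgcxqnfvj", "dvlzknd", "dzuknrk", "dzukwuoo"
Leaf count: 16

16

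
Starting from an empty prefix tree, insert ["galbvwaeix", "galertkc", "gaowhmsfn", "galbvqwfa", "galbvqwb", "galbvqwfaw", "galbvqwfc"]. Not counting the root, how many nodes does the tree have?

Trace insertions, counting only characters that open a new branch:
  "galbvwaeix" → 10 new (g, a, l, b, v, w, a, e, i, x)
  "galertkc" → prefix "gal" already present; 5 new (e, r, t, k, c)
  "gaowhmsfn" → prefix "ga" already present; 7 new (o, w, h, m, s, f, n)
  "galbvqwfa" → prefix "galbv" already present; 4 new (q, w, f, a)
  "galbvqwb" → prefix "galbvqw" already present; 1 new (b)
  "galbvqwfaw" → prefix "galbvqwfa" already present; 1 new (w)
  "galbvqwfc" → prefix "galbvqwf" already present; 1 new (c)
Total nodes = 10 + 5 + 7 + 4 + 1 + 1 + 1 = 29

29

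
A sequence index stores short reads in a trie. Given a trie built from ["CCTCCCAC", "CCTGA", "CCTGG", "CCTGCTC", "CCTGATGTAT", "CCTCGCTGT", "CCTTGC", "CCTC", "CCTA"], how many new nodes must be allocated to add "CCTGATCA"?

2

Walking "CCTGATCA" from the root, the first 6 characters ("CCTGAT") follow existing edges; "C" is the first miss.
New nodes needed: |"CCTGATCA"| − 6 = 8 − 6 = 2.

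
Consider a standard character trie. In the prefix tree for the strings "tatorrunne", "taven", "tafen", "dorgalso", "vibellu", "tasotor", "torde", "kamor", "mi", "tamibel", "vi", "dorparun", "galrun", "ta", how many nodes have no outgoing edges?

Leaves are exactly the stored words that no other stored word extends.
Those words: "dorgalso", "dorparun", "galrun", "kamor", "mi", "tafen", "tamibel", "tasotor", "tatorrunne", "taven", "torde", "vibellu"
Leaf count: 12

12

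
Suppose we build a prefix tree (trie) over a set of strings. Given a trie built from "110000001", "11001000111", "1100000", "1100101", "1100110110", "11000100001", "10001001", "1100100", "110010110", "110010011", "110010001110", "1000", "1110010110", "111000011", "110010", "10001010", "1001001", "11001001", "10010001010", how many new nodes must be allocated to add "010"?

"010" shares no prefix with any stored word, so all 3 characters open new nodes.
3 − 0 = 3 new nodes.

3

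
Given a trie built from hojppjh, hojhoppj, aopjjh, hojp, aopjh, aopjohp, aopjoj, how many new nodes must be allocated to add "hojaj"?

2

"hoj" is already a path in the trie; the remaining "aj" must be added.
Each of the 2 remaining characters creates one node.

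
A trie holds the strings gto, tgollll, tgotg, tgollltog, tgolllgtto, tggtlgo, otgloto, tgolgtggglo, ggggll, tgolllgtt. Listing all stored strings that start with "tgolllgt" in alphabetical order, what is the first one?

Words with prefix "tgolllgt", in lexicographic order: "tgolllgtt", "tgolllgtto"
Position 1: tgolllgtt

tgolllgtt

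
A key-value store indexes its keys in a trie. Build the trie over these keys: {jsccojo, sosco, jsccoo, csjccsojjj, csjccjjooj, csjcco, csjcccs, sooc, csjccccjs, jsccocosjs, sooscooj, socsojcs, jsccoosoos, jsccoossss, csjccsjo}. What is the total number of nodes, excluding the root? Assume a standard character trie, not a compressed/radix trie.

61

Count nodes per top-level branch (shared prefixes stored once):
  'c'-branch (csjccccjs, csjcccs, csjccjjooj, csjcco, csjccsjo, csjccsojjj): 23 nodes
  'j'-branch (jsccocosjs, jsccojo, jsccoo, jsccoosoos, jsccoossss): 20 nodes
  's'-branch (socsojcs, sooc, sooscooj, sosco): 18 nodes
Sum: 61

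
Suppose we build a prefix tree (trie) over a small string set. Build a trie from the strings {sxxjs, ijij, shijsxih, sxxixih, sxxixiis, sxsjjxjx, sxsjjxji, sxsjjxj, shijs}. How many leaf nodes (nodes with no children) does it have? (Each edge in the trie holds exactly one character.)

7

A leaf is a node with no children — equivalently, the end of a word that is not a proper prefix of any other stored word.
Those words: "ijij", "shijsxih", "sxsjjxji", "sxsjjxjx", "sxxixih", "sxxixiis", "sxxjs"
Leaf count: 7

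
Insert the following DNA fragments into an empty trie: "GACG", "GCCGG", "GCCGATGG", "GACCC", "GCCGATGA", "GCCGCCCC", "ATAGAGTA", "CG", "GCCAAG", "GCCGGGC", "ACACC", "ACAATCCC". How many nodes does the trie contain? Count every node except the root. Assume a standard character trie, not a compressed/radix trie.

43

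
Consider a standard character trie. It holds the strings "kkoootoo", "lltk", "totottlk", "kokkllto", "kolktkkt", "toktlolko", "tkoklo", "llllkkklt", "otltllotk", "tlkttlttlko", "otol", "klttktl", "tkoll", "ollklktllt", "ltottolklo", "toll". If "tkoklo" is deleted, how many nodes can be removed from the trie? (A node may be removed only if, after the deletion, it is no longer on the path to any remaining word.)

3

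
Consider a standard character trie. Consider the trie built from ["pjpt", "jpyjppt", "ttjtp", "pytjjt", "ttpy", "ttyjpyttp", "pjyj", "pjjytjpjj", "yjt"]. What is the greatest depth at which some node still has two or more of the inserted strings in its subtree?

Equivalently: take the maximum, over all pairs, of their longest common prefix length.
e.g. "pjjytjpjj" and "pjpt" share the prefix "pj" of length 2; no pair shares a longer one.
Longest shared-prefix length: 2

2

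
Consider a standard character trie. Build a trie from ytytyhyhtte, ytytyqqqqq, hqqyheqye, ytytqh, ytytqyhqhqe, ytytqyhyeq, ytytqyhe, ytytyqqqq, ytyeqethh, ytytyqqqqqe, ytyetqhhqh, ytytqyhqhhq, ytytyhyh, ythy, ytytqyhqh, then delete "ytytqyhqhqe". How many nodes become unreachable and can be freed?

2

Walk "ytytqyhqhqe" from the leaf back toward the root, removing each node that no remaining word uses.
The suffix "qe" (2 nodes) is used only by "ytytqyhqhqe"; the node for "ytytqyhqh" still has the child "h", so pruning stops there.
Nodes removed: 2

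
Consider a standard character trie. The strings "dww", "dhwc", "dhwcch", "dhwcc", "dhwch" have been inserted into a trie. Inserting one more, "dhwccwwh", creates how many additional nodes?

3

Walking "dhwccwwh" from the root, the first 5 characters ("dhwcc") follow existing edges; "w" is the first miss.
New nodes needed: |"dhwccwwh"| − 5 = 8 − 5 = 3.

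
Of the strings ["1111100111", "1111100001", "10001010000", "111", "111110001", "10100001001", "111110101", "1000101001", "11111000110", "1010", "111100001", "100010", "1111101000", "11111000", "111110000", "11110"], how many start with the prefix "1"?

16

Traverse to the node for "1", then collect every word in that subtree.
Words under "1": 100010, 10001010000, 1000101001, 1010, 10100001001, 111, 11110, 111100001, 11111000, 111110000, 1111100001, 111110001, 11111000110, 1111100111, 1111101000, 111110101
Count: 16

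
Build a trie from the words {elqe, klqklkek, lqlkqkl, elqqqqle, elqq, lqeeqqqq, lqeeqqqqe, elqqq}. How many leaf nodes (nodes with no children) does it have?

A leaf is a node with no children — equivalently, the end of a word that is not a proper prefix of any other stored word.
Those words: "elqe", "elqqqqle", "klqklkek", "lqeeqqqqe", "lqlkqkl"
Leaf count: 5

5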